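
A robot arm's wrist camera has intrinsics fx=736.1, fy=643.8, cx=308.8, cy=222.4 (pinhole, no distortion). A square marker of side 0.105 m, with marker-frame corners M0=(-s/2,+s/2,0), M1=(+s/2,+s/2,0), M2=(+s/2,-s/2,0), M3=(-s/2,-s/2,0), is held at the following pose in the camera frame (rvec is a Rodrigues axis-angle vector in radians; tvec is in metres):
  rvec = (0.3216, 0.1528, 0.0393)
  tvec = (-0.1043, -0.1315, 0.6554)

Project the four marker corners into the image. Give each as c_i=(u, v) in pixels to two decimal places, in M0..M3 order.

c0=(138.86, 141.86) c1=(249.88, 146.42) c2=(248.50, 40.87) c3=(131.78, 38.53)

Intrinsics K: fx=736.1, fy=643.8, cx=308.8, cy=222.4
Marker side s = 0.105 m; corners in marker frame (Z=0):
  M0 = (-0.0525, +0.0525, 0)
  M1 = (+0.0525, +0.0525, 0)
  M2 = (+0.0525, -0.0525, 0)
  M3 = (-0.0525, -0.0525, 0)
rvec = (0.3216, 0.1528, 0.0393), |rvec| = θ = 0.35822 rad = 20.524°
Rodrigues: sinθ=0.35060, 1−cosθ=0.06348; R = I + sinθ·[k]× + (1−cosθ)·[k]×²:
    [+0.98769 -0.01416 +0.15581]
    [+0.06277 +0.94807 -0.31180]
    [-0.14330 +0.31774 +0.93729]
t = (-0.1043, -0.1315, 0.6554) m
M0: Pc = R·M0+t = (-0.15690, -0.08502, +0.67960); u = 736.1·(-0.15690)/0.67960 + 308.8 = 138.8604, v = 643.8·(-0.08502)/0.67960 + 222.4 = 141.8575
M1: Pc = R·M1+t = (-0.05319, -0.07843, +0.66456); u = 736.1·(-0.05319)/0.66456 + 308.8 = 249.8843, v = 643.8·(-0.07843)/0.66456 + 222.4 = 146.4193
M2: Pc = R·M2+t = (-0.05170, -0.17798, +0.63120); u = 736.1·(-0.05170)/0.63120 + 308.8 = 248.5037, v = 643.8·(-0.17798)/0.63120 + 222.4 = 40.8677
M3: Pc = R·M3+t = (-0.15541, -0.18457, +0.64624); u = 736.1·(-0.15541)/0.64624 + 308.8 = 131.7804, v = 643.8·(-0.18457)/0.64624 + 222.4 = 38.5280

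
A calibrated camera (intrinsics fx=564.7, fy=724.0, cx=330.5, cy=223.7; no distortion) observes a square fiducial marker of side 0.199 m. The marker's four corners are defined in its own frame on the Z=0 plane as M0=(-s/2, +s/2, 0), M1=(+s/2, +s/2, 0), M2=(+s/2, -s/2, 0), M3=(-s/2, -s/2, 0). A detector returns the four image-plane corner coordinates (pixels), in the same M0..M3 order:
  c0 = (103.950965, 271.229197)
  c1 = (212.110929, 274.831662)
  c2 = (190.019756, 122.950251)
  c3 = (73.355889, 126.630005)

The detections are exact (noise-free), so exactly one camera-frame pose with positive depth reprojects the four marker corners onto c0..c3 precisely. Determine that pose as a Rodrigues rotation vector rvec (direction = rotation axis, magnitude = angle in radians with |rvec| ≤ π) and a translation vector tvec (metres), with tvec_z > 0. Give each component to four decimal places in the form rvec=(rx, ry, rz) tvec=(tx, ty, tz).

Intrinsics K: fx=564.7, fy=724.0, cx=330.5, cy=223.7
Marker side s = 0.199 m; corners in marker frame (Z=0):
  M0 = (-0.0995, +0.0995, 0)
  M1 = (+0.0995, +0.0995, 0)
  M2 = (+0.0995, -0.0995, 0)
  M3 = (-0.0995, -0.0995, 0)
Detected image corners:
  c0 = (103.950965, 271.229197) px
  c1 = (212.110929, 274.831662) px
  c2 = (190.019756, 122.950251) px
  c3 = (73.355889, 126.630005) px
Planar DLT: solve 8×8 A·h = b for H (H[2,2]=1):
  H  [+528.20996 +196.34627 +144.05347]
  H  [-48.47641 +831.59383 +202.14077]
  H  [-0.24674 +0.43797 +1.00000]
B = K⁻¹H; ‖b₁‖=1.107663, ‖b₂‖=1.107663; λ = 2/(‖b₁‖+‖b₂‖) = 0.902802, sign → tz>0 ⇒ λ=+0.902802
r₁ = λ·B[:,0] = (+0.97484,+0.00838,-0.22276); r₂ = λ·B[:,1] = (+0.08249,+0.91480,+0.39540)
r₃ = r₁×r₂ = (+0.20709,-0.40383,+0.89109); SVD([r₁ r₂ r₃]) → R = UVᵀ:
  R  [+0.97484 +0.08249 +0.20709]
  R  [+0.00838 +0.91480 -0.40383]
  R  [-0.22276 +0.39540 +0.89109]
t = (-0.29808, -0.02688, +0.90280) m
tr R = 2.780722; θ = arccos((tr R − 1)/2) = 0.472659 rad = 27.081°
axis k = ((R−Rᵀ)₃₂, (R−Rᵀ)₁₃, (R−Rᵀ)₂₁) / (2 sinθ) = (+0.877779, +0.472100, -0.081394)
rvec = θ·k = (+0.414890, +0.223142, -0.038472)

rvec=(0.4149, 0.2231, -0.0385) tvec=(-0.2981, -0.0269, 0.9028)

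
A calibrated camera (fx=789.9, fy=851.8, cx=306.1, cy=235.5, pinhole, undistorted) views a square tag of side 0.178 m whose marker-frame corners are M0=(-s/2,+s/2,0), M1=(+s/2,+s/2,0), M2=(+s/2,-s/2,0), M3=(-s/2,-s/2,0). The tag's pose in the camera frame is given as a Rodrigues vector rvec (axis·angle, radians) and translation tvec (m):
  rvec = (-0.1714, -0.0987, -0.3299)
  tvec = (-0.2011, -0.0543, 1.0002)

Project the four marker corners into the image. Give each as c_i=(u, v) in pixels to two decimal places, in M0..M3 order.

Intrinsics K: fx=789.9, fy=851.8, cx=306.1, cy=235.5
Marker side s = 0.178 m; corners in marker frame (Z=0):
  M0 = (-0.0890, +0.0890, 0)
  M1 = (+0.0890, +0.0890, 0)
  M2 = (+0.0890, -0.0890, 0)
  M3 = (-0.0890, -0.0890, 0)
rvec = (-0.1714, -0.0987, -0.3299), |rvec| = θ = 0.38465 rad = 22.039°
Rodrigues: sinθ=0.37523, 1−cosθ=0.07307; R = I + sinθ·[k]× + (1−cosθ)·[k]×²:
    [+0.94144 +0.33018 -0.06836]
    [-0.31347 +0.93174 +0.18329]
    [+0.12421 -0.15112 +0.98068]
t = (-0.2011, -0.0543, 1.0002) m
M0: Pc = R·M0+t = (-0.25550, +0.05652, +0.97570); u = 789.9·(-0.25550)/0.97570 + 306.1 = 99.2515, v = 851.8·(+0.05652)/0.97570 + 235.5 = 284.8464
M1: Pc = R·M1+t = (-0.08793, +0.00073, +0.99780); u = 789.9·(-0.08793)/0.99780 + 306.1 = 236.4945, v = 851.8·(+0.00073)/0.99780 + 235.5 = 236.1199
M2: Pc = R·M2+t = (-0.14670, -0.16512, +1.02470); u = 789.9·(-0.14670)/1.02470 + 306.1 = 193.0170, v = 851.8·(-0.16512)/1.02470 + 235.5 = 98.2385
M3: Pc = R·M3+t = (-0.31427, -0.10933, +1.00260); u = 789.9·(-0.31427)/1.00260 + 306.1 = 58.4975, v = 851.8·(-0.10933)/1.00260 + 235.5 = 142.6170

c0=(99.25, 284.85) c1=(236.49, 236.12) c2=(193.02, 98.24) c3=(58.50, 142.62)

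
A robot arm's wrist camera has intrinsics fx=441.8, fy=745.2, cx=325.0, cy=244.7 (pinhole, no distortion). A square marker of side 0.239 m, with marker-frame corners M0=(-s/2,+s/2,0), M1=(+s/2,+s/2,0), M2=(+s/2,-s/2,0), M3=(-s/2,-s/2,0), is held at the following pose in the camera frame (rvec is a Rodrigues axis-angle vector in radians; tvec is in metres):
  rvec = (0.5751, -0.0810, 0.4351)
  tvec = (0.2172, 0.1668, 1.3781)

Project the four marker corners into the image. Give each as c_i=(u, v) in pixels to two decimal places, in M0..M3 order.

c0=(343.31, 356.12) c1=(408.18, 398.34) c2=(448.83, 312.48) c3=(379.32, 263.21)

Intrinsics K: fx=441.8, fy=745.2, cx=325.0, cy=244.7
Marker side s = 0.239 m; corners in marker frame (Z=0):
  M0 = (-0.1195, +0.1195, 0)
  M1 = (+0.1195, +0.1195, 0)
  M2 = (+0.1195, -0.1195, 0)
  M3 = (-0.1195, -0.1195, 0)
rvec = (0.5751, -0.0810, 0.4351), |rvec| = θ = 0.72568 rad = 41.578°
Rodrigues: sinθ=0.66365, 1−cosθ=0.25195; R = I + sinθ·[k]× + (1−cosθ)·[k]×²:
    [+0.90629 -0.42019 +0.04564]
    [+0.37562 +0.75119 -0.54280]
    [+0.19379 +0.50907 +0.83862]
t = (0.2172, 0.1668, 1.3781) m
M0: Pc = R·M0+t = (+0.05869, +0.21168, +1.41578); u = 441.8·(+0.05869)/1.41578 + 325.0 = 343.3132, v = 745.2·(+0.21168)/1.41578 + 244.7 = 356.1190
M1: Pc = R·M1+t = (+0.27529, +0.30145, +1.46209); u = 441.8·(+0.27529)/1.46209 + 325.0 = 408.1838, v = 745.2·(+0.30145)/1.46209 + 244.7 = 398.3447
M2: Pc = R·M2+t = (+0.37571, +0.12192, +1.34042); u = 441.8·(+0.37571)/1.34042 + 325.0 = 448.8344, v = 745.2·(+0.12192)/1.34042 + 244.7 = 312.4804
M3: Pc = R·M3+t = (+0.15911, +0.03215, +1.29411); u = 441.8·(+0.15911)/1.29411 + 325.0 = 379.3197, v = 745.2·(+0.03215)/1.29411 + 244.7 = 263.2115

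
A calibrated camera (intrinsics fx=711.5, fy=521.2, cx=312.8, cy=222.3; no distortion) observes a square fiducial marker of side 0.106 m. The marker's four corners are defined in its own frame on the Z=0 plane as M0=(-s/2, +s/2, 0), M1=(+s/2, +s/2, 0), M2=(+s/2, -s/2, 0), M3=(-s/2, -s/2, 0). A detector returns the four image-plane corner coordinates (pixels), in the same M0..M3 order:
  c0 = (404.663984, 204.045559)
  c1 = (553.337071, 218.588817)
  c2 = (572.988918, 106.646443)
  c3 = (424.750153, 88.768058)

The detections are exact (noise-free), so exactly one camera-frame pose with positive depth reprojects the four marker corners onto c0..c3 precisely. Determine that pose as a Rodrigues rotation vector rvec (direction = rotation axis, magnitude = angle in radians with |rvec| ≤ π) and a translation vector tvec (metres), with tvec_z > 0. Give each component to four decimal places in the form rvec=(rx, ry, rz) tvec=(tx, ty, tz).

Intrinsics K: fx=711.5, fy=521.2, cx=312.8, cy=222.3
Marker side s = 0.106 m; corners in marker frame (Z=0):
  M0 = (-0.0530, +0.0530, 0)
  M1 = (+0.0530, +0.0530, 0)
  M2 = (+0.0530, -0.0530, 0)
  M3 = (-0.0530, -0.0530, 0)
Detected image corners:
  c0 = (404.663984, 204.045559) px
  c1 = (553.337071, 218.588817) px
  c2 = (572.988918, 106.646443) px
  c3 = (424.750153, 88.768058) px
Planar DLT: solve 8×8 A·h = b for H (H[2,2]=1):
  H  [+1535.28770 -182.87228 +490.01444]
  H  [+195.51082 +1072.99718 +154.65858]
  H  [+0.27562 +0.00929 +1.00000]
B = K⁻¹H; ‖b₁‖=2.071288, ‖b₂‖=2.071288; λ = 2/(‖b₁‖+‖b₂‖) = 0.482791, sign → tz>0 ⇒ λ=+0.482791
r₁ = λ·B[:,0] = (+0.98328,+0.12435,+0.13307); r₂ = λ·B[:,1] = (-0.12606,+0.99201,+0.00448)
r₃ = r₁×r₂ = (-0.13145,-0.02118,+0.99110); SVD([r₁ r₂ r₃]) → R = UVᵀ:
  R  [+0.98328 -0.12606 -0.13145]
  R  [+0.12435 +0.99201 -0.02118]
  R  [+0.13307 +0.00448 +0.99110]
t = (+0.12025, -0.06266, +0.48279) m
tr R = 2.966385; θ = arccos((tr R − 1)/2) = 0.183601 rad = 10.520°
axis k = ((R−Rᵀ)₃₂, (R−Rᵀ)₁₃, (R−Rᵀ)₂₁) / (2 sinθ) = (+0.070295, -0.724404, +0.685782)
rvec = θ·k = (+0.012906, -0.133002, +0.125911)

rvec=(0.0129, -0.1330, 0.1259) tvec=(0.1202, -0.0627, 0.4828)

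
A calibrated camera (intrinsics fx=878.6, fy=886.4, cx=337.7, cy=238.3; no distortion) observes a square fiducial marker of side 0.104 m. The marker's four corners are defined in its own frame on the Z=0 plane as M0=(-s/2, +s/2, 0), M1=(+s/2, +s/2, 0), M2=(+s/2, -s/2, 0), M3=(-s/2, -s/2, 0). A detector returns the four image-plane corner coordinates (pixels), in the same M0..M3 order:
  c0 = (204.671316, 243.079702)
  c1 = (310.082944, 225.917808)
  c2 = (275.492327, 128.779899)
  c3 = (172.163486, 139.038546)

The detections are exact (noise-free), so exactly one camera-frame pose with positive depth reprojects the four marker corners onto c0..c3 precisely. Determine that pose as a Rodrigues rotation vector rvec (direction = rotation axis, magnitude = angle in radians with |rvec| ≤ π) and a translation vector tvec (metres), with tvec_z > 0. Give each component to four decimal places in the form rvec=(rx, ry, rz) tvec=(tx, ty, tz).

Intrinsics K: fx=878.6, fy=886.4, cx=337.7, cy=238.3
Marker side s = 0.104 m; corners in marker frame (Z=0):
  M0 = (-0.0520, +0.0520, 0)
  M1 = (+0.0520, +0.0520, 0)
  M2 = (+0.0520, -0.0520, 0)
  M3 = (-0.0520, -0.0520, 0)
Detected image corners:
  c0 = (204.671316, 243.079702) px
  c1 = (310.082944, 225.917808) px
  c2 = (275.492327, 128.779899) px
  c3 = (172.163486, 139.038546) px
Planar DLT: solve 8×8 A·h = b for H (H[2,2]=1):
  H  [+1149.43546 +229.78182 +241.91243]
  H  [-19.32576 +894.86478 +182.97533]
  H  [+0.60713 -0.38704 +1.00000]
B = K⁻¹H; ‖b₁‖=1.248300, ‖b₂‖=1.248300; λ = 2/(‖b₁‖+‖b₂‖) = 0.801090, sign → tz>0 ⇒ λ=+0.801090
r₁ = λ·B[:,0] = (+0.86109,-0.14822,+0.48637); r₂ = λ·B[:,1] = (+0.32868,+0.89209,-0.31005)
r₃ = r₁×r₂ = (-0.38793,+0.42685,+0.81689); SVD([r₁ r₂ r₃]) → R = UVᵀ:
  R  [+0.86109 +0.32868 -0.38793]
  R  [-0.14822 +0.89209 +0.42685]
  R  [+0.48637 -0.31005 +0.81689]
t = (-0.08734, -0.05000, +0.80109) m
tr R = 2.570080; θ = arccos((tr R − 1)/2) = 0.668036 rad = 38.276°
axis k = ((R−Rᵀ)₃₂, (R−Rᵀ)₁₃, (R−Rᵀ)₂₁) / (2 sinθ) = (-0.594807, -0.705707, -0.384944)
rvec = θ·k = (-0.397352, -0.471438, -0.257157)

rvec=(-0.3974, -0.4714, -0.2572) tvec=(-0.0873, -0.0500, 0.8011)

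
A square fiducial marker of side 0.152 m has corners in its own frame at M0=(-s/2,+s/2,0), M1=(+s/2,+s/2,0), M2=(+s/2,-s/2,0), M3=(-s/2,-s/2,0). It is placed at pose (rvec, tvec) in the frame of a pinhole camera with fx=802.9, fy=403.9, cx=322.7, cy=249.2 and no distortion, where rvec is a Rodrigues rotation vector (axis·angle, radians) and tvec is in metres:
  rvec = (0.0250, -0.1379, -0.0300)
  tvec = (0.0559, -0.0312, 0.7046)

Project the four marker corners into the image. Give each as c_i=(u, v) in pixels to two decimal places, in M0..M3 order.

Intrinsics K: fx=802.9, fy=403.9, cx=322.7, cy=249.2
Marker side s = 0.152 m; corners in marker frame (Z=0):
  M0 = (-0.0760, +0.0760, 0)
  M1 = (+0.0760, +0.0760, 0)
  M2 = (+0.0760, -0.0760, 0)
  M3 = (-0.0760, -0.0760, 0)
rvec = (0.0250, -0.1379, -0.0300), |rvec| = θ = 0.14332 rad = 8.212°
Rodrigues: sinθ=0.14283, 1−cosθ=0.01025; R = I + sinθ·[k]× + (1−cosθ)·[k]×²:
    [+0.99006 +0.02818 -0.13780]
    [-0.03162 +0.99924 -0.02285]
    [+0.13705 +0.02698 +0.99020]
t = (0.0559, -0.0312, 0.7046) m
M0: Pc = R·M0+t = (-0.01720, +0.04715, +0.69623); u = 802.9·(-0.01720)/0.69623 + 322.7 = 302.8614, v = 403.9·(+0.04715)/0.69623 + 249.2 = 276.5499
M1: Pc = R·M1+t = (+0.13329, +0.04234, +0.71707); u = 802.9·(+0.13329)/0.71707 + 322.7 = 471.9403, v = 403.9·(+0.04234)/0.71707 + 249.2 = 273.0483
M2: Pc = R·M2+t = (+0.12900, -0.10955, +0.71297); u = 802.9·(+0.12900)/0.71297 + 322.7 = 467.9756, v = 403.9·(-0.10955)/0.71297 + 249.2 = 187.1419
M3: Pc = R·M3+t = (-0.02149, -0.10474, +0.69213); u = 802.9·(-0.02149)/0.69213 + 322.7 = 297.7756, v = 403.9·(-0.10474)/0.69213 + 249.2 = 188.0786

c0=(302.86, 276.55) c1=(471.94, 273.05) c2=(467.98, 187.14) c3=(297.78, 188.08)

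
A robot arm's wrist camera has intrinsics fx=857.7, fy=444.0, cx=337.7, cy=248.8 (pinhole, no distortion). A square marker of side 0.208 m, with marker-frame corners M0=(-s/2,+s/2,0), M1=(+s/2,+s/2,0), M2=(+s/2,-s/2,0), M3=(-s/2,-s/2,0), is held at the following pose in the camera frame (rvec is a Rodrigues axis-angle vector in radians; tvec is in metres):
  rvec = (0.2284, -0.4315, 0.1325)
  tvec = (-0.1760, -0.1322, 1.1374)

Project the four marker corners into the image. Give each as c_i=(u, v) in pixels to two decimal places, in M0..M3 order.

c0=(115.82, 232.87) c1=(265.91, 240.09) c2=(290.35, 163.04) c3=(136.74, 149.15)

Intrinsics K: fx=857.7, fy=444.0, cx=337.7, cy=248.8
Marker side s = 0.208 m; corners in marker frame (Z=0):
  M0 = (-0.1040, +0.1040, 0)
  M1 = (+0.1040, +0.1040, 0)
  M2 = (+0.1040, -0.1040, 0)
  M3 = (-0.1040, -0.1040, 0)
rvec = (0.2284, -0.4315, 0.1325), |rvec| = θ = 0.50588 rad = 28.985°
Rodrigues: sinθ=0.48458, 1−cosθ=0.12525; R = I + sinθ·[k]× + (1−cosθ)·[k]×²:
    [+0.90028 -0.17516 -0.39852]
    [+0.07869 +0.96588 -0.24676]
    [+0.42814 +0.19080 +0.88334]
t = (-0.1760, -0.1322, 1.1374) m
M0: Pc = R·M0+t = (-0.28785, -0.03993, +1.11272); u = 857.7·(-0.28785)/1.11272 + 337.7 = 115.8241, v = 444.0·(-0.03993)/1.11272 + 248.8 = 232.8661
M1: Pc = R·M1+t = (-0.10059, -0.02357, +1.20177); u = 857.7·(-0.10059)/1.20177 + 337.7 = 265.9113, v = 444.0·(-0.02357)/1.20177 + 248.8 = 240.0935
M2: Pc = R·M2+t = (-0.06415, -0.22447, +1.16208); u = 857.7·(-0.06415)/1.16208 + 337.7 = 290.3493, v = 444.0·(-0.22447)/1.16208 + 248.8 = 163.0370
M3: Pc = R·M3+t = (-0.25141, -0.24083, +1.07303); u = 857.7·(-0.25141)/1.07303 + 337.7 = 136.7393, v = 444.0·(-0.24083)/1.07303 + 248.8 = 149.1472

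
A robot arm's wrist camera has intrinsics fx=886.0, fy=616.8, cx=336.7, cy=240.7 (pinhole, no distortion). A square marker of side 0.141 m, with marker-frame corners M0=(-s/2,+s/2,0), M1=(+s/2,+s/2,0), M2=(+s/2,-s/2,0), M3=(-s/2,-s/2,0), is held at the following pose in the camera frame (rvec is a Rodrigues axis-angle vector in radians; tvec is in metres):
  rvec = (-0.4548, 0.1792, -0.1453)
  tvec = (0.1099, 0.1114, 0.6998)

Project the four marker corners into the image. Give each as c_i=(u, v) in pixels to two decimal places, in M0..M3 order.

c0=(399.72, 410.50) c1=(586.40, 391.92) c2=(547.37, 271.60) c3=(377.63, 291.78)

Intrinsics K: fx=886.0, fy=616.8, cx=336.7, cy=240.7
Marker side s = 0.141 m; corners in marker frame (Z=0):
  M0 = (-0.0705, +0.0705, 0)
  M1 = (+0.0705, +0.0705, 0)
  M2 = (+0.0705, -0.0705, 0)
  M3 = (-0.0705, -0.0705, 0)
rvec = (-0.4548, 0.1792, -0.1453), |rvec| = θ = 0.50997 rad = 29.219°
Rodrigues: sinθ=0.48815, 1−cosθ=0.12724; R = I + sinθ·[k]× + (1−cosθ)·[k]×²:
    [+0.97396 +0.09921 +0.20386]
    [-0.17896 +0.88847 +0.42260]
    [-0.13920 -0.44808 +0.88309]
t = (0.1099, 0.1114, 0.6998) m
M0: Pc = R·M0+t = (+0.04823, +0.18665, +0.67802); u = 886.0·(+0.04823)/0.67802 + 336.7 = 399.7241, v = 616.8·(+0.18665)/0.67802 + 240.7 = 410.4994
M1: Pc = R·M1+t = (+0.18556, +0.16142, +0.65840); u = 886.0·(+0.18556)/0.65840 + 336.7 = 586.4047, v = 616.8·(+0.16142)/0.65840 + 240.7 = 391.9224
M2: Pc = R·M2+t = (+0.17157, +0.03615, +0.72158); u = 886.0·(+0.17157)/0.72158 + 336.7 = 547.3652, v = 616.8·(+0.03615)/0.72158 + 240.7 = 271.5976
M3: Pc = R·M3+t = (+0.03424, +0.06138, +0.74120); u = 886.0·(+0.03424)/0.74120 + 336.7 = 377.6309, v = 616.8·(+0.06138)/0.74120 + 240.7 = 291.7774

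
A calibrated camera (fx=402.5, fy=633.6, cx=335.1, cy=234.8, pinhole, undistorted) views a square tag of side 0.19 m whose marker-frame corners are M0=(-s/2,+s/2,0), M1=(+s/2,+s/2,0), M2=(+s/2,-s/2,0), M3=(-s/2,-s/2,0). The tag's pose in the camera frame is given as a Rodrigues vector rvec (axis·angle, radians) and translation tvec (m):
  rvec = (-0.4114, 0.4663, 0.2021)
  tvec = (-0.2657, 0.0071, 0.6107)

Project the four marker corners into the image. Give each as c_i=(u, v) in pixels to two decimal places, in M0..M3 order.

c0=(92.76, 319.53) c1=(177.32, 355.36) c2=(230.13, 161.44) c3=(146.53, 154.34)

Intrinsics K: fx=402.5, fy=633.6, cx=335.1, cy=234.8
Marker side s = 0.19 m; corners in marker frame (Z=0):
  M0 = (-0.0950, +0.0950, 0)
  M1 = (+0.0950, +0.0950, 0)
  M2 = (+0.0950, -0.0950, 0)
  M3 = (-0.0950, -0.0950, 0)
rvec = (-0.4114, 0.4663, 0.2021), |rvec| = θ = 0.65386 rad = 37.463°
Rodrigues: sinθ=0.60825, 1−cosθ=0.20626; R = I + sinθ·[k]× + (1−cosθ)·[k]×²:
    [+0.87540 -0.28055 +0.39367]
    [+0.09546 +0.89864 +0.42817]
    [-0.47389 -0.33724 +0.81345]
t = (-0.2657, 0.0071, 0.6107) m
M0: Pc = R·M0+t = (-0.37552, +0.08340, +0.62368); u = 402.5·(-0.37552)/0.62368 + 335.1 = 92.7570, v = 633.6·(+0.08340)/0.62368 + 234.8 = 319.5292
M1: Pc = R·M1+t = (-0.20919, +0.10154, +0.53364); u = 402.5·(-0.20919)/0.53364 + 335.1 = 177.3185, v = 633.6·(+0.10154)/0.53364 + 234.8 = 355.3587
M2: Pc = R·M2+t = (-0.15588, -0.06920, +0.59772); u = 402.5·(-0.15588)/0.59772 + 335.1 = 230.1281, v = 633.6·(-0.06920)/0.59772 + 234.8 = 161.4429
M3: Pc = R·M3+t = (-0.32221, -0.08734, +0.68776); u = 402.5·(-0.32221)/0.68776 + 335.1 = 146.5312, v = 633.6·(-0.08734)/0.68776 + 234.8 = 154.3382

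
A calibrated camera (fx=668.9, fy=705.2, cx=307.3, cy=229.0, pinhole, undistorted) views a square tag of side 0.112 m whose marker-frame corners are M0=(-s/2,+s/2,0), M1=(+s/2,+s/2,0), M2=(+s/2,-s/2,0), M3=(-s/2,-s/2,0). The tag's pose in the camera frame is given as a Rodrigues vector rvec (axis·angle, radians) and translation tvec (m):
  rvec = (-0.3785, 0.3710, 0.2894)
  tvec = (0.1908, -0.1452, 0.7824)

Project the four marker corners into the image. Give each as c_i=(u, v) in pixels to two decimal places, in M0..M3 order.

c0=(410.67, 133.42) c1=(506.95, 149.32) c2=(531.02, 62.34) c3=(437.40, 51.86)

Intrinsics K: fx=668.9, fy=705.2, cx=307.3, cy=229.0
Marker side s = 0.112 m; corners in marker frame (Z=0):
  M0 = (-0.0560, +0.0560, 0)
  M1 = (+0.0560, +0.0560, 0)
  M2 = (+0.0560, -0.0560, 0)
  M3 = (-0.0560, -0.0560, 0)
rvec = (-0.3785, 0.3710, 0.2894), |rvec| = θ = 0.60387 rad = 34.599°
Rodrigues: sinθ=0.56783, 1−cosθ=0.17685; R = I + sinθ·[k]× + (1−cosθ)·[k]×²:
    [+0.89263 -0.34023 +0.29573]
    [+0.20403 +0.88990 +0.40798]
    [-0.40198 -0.30384 +0.86376]
t = (0.1908, -0.1452, 0.7824) m
M0: Pc = R·M0+t = (+0.12176, -0.10679, +0.78790); u = 668.9·(+0.12176)/0.78790 + 307.3 = 410.6704, v = 705.2·(-0.10679)/0.78790 + 229.0 = 133.4176
M1: Pc = R·M1+t = (+0.22173, -0.08394, +0.74287); u = 668.9·(+0.22173)/0.74287 + 307.3 = 506.9542, v = 705.2·(-0.08394)/0.74287 + 229.0 = 149.3168
M2: Pc = R·M2+t = (+0.25984, -0.18361, +0.77690); u = 668.9·(+0.25984)/0.77690 + 307.3 = 531.0176, v = 705.2·(-0.18361)/0.77690 + 229.0 = 62.3371
M3: Pc = R·M3+t = (+0.15987, -0.20646, +0.82193); u = 668.9·(+0.15987)/0.82193 + 307.3 = 437.4021, v = 705.2·(-0.20646)/0.82193 + 229.0 = 51.8606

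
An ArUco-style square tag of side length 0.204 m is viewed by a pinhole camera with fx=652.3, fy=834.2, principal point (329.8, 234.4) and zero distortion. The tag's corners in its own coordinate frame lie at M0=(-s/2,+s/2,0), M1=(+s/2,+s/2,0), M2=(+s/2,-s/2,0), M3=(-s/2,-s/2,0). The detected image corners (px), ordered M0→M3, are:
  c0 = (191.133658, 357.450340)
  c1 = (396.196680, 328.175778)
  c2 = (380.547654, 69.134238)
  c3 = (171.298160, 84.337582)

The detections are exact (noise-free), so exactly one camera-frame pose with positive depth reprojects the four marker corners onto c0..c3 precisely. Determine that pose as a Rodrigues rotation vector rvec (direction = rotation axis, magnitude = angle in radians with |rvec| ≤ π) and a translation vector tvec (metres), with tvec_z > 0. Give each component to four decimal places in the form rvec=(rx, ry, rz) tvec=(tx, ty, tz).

Intrinsics K: fx=652.3, fy=834.2, cx=329.8, cy=234.4
Marker side s = 0.204 m; corners in marker frame (Z=0):
  M0 = (-0.1020, +0.1020, 0)
  M1 = (+0.1020, +0.1020, 0)
  M2 = (+0.1020, -0.1020, 0)
  M3 = (-0.1020, -0.1020, 0)
Detected image corners:
  c0 = (191.133658, 357.450340) px
  c1 = (396.196680, 328.175778) px
  c2 = (380.547654, 69.134238) px
  c3 = (171.298160, 84.337582) px
Planar DLT: solve 8×8 A·h = b for H (H[2,2]=1):
  H  [+1091.03719 +108.42821 +287.66929]
  H  [-53.56396 +1319.37452 +210.50883]
  H  [+0.26561 +0.07632 +1.00000]
B = K⁻¹H; ‖b₁‖=1.567232, ‖b₂‖=1.567232; λ = 2/(‖b₁‖+‖b₂‖) = 0.638067, sign → tz>0 ⇒ λ=+0.638067
r₁ = λ·B[:,0] = (+0.98154,-0.08859,+0.16948); r₂ = λ·B[:,1] = (+0.08144,+0.99549,+0.04869)
r₃ = r₁×r₂ = (-0.17303,-0.03399,+0.98433); SVD([r₁ r₂ r₃]) → R = UVᵀ:
  R  [+0.98154 +0.08144 -0.17303]
  R  [-0.08859 +0.99549 -0.03399]
  R  [+0.16948 +0.04869 +0.98433]
t = (-0.04121, -0.01827, +0.63807) m
tr R = 2.961362; θ = arccos((tr R − 1)/2) = 0.196885 rad = 11.281°
axis k = ((R−Rᵀ)₃₂, (R−Rᵀ)₁₃, (R−Rᵀ)₂₁) / (2 sinθ) = (+0.211354, -0.875465, -0.434615)
rvec = θ·k = (+0.041612, -0.172366, -0.085569)

rvec=(0.0416, -0.1724, -0.0856) tvec=(-0.0412, -0.0183, 0.6381)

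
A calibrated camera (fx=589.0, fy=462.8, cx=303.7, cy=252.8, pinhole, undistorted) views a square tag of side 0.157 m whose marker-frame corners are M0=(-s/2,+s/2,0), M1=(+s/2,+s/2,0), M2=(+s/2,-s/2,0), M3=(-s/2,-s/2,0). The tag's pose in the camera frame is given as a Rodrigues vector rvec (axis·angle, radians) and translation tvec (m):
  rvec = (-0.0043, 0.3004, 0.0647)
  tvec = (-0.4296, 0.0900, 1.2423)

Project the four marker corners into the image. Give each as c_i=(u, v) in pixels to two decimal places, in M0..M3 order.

c0=(66.66, 312.53) c1=(129.91, 318.56) c2=(134.67, 259.11) c3=(71.20, 255.26)

Intrinsics K: fx=589.0, fy=462.8, cx=303.7, cy=252.8
Marker side s = 0.157 m; corners in marker frame (Z=0):
  M0 = (-0.0785, +0.0785, 0)
  M1 = (+0.0785, +0.0785, 0)
  M2 = (+0.0785, -0.0785, 0)
  M3 = (-0.0785, -0.0785, 0)
rvec = (-0.0043, 0.3004, 0.0647), |rvec| = θ = 0.30732 rad = 17.608°
Rodrigues: sinθ=0.30250, 1−cosθ=0.04685; R = I + sinθ·[k]× + (1−cosθ)·[k]×²:
    [+0.95316 -0.06433 +0.29556]
    [+0.06305 +0.99791 +0.01387]
    [-0.29583 +0.00541 +0.95522]
t = (-0.4296, 0.0900, 1.2423) m
M0: Pc = R·M0+t = (-0.50947, +0.16339, +1.26595); u = 589.0·(-0.50947)/1.26595 + 303.7 = 66.6607, v = 462.8·(+0.16339)/1.26595 + 252.8 = 312.5304
M1: Pc = R·M1+t = (-0.35983, +0.17329, +1.21950); u = 589.0·(-0.35983)/1.21950 + 303.7 = 129.9094, v = 462.8·(+0.17329)/1.21950 + 252.8 = 318.5617
M2: Pc = R·M2+t = (-0.34973, +0.01661, +1.21865); u = 589.0·(-0.34973)/1.21865 + 303.7 = 134.6695, v = 462.8·(+0.01661)/1.21865 + 252.8 = 259.1089
M3: Pc = R·M3+t = (-0.49937, +0.00671, +1.26510); u = 589.0·(-0.49937)/1.26510 + 303.7 = 71.2036, v = 462.8·(+0.00671)/1.26510 + 252.8 = 255.2564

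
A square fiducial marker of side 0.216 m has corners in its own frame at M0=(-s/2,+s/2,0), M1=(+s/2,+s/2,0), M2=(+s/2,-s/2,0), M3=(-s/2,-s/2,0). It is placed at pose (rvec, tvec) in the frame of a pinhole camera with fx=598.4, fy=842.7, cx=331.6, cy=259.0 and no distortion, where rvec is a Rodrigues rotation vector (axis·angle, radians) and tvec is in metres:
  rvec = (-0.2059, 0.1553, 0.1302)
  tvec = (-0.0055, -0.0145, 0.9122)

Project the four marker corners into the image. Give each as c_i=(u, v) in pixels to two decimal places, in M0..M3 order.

Intrinsics K: fx=598.4, fy=842.7, cx=331.6, cy=259.0
Marker side s = 0.216 m; corners in marker frame (Z=0):
  M0 = (-0.1080, +0.1080, 0)
  M1 = (+0.1080, +0.1080, 0)
  M2 = (+0.1080, -0.1080, 0)
  M3 = (-0.1080, -0.1080, 0)
rvec = (-0.2059, 0.1553, 0.1302), |rvec| = θ = 0.28890 rad = 16.553°
Rodrigues: sinθ=0.28490, 1−cosθ=0.04144; R = I + sinθ·[k]× + (1−cosθ)·[k]×²:
    [+0.97961 -0.14427 +0.13984]
    [+0.11252 +0.97053 +0.21309]
    [-0.16646 -0.19301 +0.96697]
t = (-0.0055, -0.0145, 0.9122) m
M0: Pc = R·M0+t = (-0.12688, +0.07817, +0.90933); u = 598.4·(-0.12688)/0.90933 + 331.6 = 248.1053, v = 842.7·(+0.07817)/0.90933 + 259.0 = 331.4377
M1: Pc = R·M1+t = (+0.08472, +0.10247, +0.87338); u = 598.4·(+0.08472)/0.87338 + 331.6 = 389.6437, v = 842.7·(+0.10247)/0.87338 + 259.0 = 357.8703
M2: Pc = R·M2+t = (+0.11588, -0.10717, +0.91507); u = 598.4·(+0.11588)/0.91507 + 331.6 = 407.3781, v = 842.7·(-0.10717)/0.91507 + 259.0 = 160.3096
M3: Pc = R·M3+t = (-0.09572, -0.13147, +0.95102); u = 598.4·(-0.09572)/0.95102 + 331.6 = 271.3738, v = 842.7·(-0.13147)/0.95102 + 259.0 = 142.5050

c0=(248.11, 331.44) c1=(389.64, 357.87) c2=(407.38, 160.31) c3=(271.37, 142.50)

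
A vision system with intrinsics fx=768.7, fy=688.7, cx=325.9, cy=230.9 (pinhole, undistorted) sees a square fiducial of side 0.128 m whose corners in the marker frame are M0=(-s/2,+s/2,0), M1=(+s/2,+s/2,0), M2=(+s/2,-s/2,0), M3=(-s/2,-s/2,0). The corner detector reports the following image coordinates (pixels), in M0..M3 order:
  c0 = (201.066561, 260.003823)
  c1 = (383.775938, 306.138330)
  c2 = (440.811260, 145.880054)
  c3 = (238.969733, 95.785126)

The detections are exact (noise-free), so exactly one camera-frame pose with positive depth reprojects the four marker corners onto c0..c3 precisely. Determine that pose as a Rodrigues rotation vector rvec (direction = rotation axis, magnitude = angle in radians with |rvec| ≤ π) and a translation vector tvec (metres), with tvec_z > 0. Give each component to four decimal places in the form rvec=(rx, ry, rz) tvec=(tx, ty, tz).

Intrinsics K: fx=768.7, fy=688.7, cx=325.9, cy=230.9
Marker side s = 0.128 m; corners in marker frame (Z=0):
  M0 = (-0.0640, +0.0640, 0)
  M1 = (+0.0640, +0.0640, 0)
  M2 = (+0.0640, -0.0640, 0)
  M3 = (-0.0640, -0.0640, 0)
Detected image corners:
  c0 = (201.066561, 260.003823) px
  c1 = (383.775938, 306.138330) px
  c2 = (440.811260, 145.880054) px
  c3 = (238.969733, 95.785126) px
Planar DLT: solve 8×8 A·h = b for H (H[2,2]=1):
  H  [+1486.74350 -127.80157 +314.76059]
  H  [+367.64020 +1422.66653 +205.88296]
  H  [-0.03711 +0.76821 +1.00000]
B = K⁻¹H; ‖b₁‖=2.025251, ‖b₂‖=2.025251; λ = 2/(‖b₁‖+‖b₂‖) = 0.493766, sign → tz>0 ⇒ λ=+0.493766
r₁ = λ·B[:,0] = (+0.96276,+0.26973,-0.01833); r₂ = λ·B[:,1] = (-0.24291,+0.89281,+0.37932)
r₃ = r₁×r₂ = (+0.11867,-0.36074,+0.92509); SVD([r₁ r₂ r₃]) → R = UVᵀ:
  R  [+0.96276 -0.24291 +0.11867]
  R  [+0.26973 +0.89281 -0.36074]
  R  [-0.01833 +0.37932 +0.92509]
t = (-0.00716, -0.01794, +0.49377) m
tr R = 2.780661; θ = arccos((tr R − 1)/2) = 0.472725 rad = 27.085°
axis k = ((R−Rᵀ)₃₂, (R−Rᵀ)₁₃, (R−Rᵀ)₂₁) / (2 sinθ) = (+0.812687, +0.150444, +0.562944)
rvec = θ·k = (+0.384178, +0.071119, +0.266118)

rvec=(0.3842, 0.0711, 0.2661) tvec=(-0.0072, -0.0179, 0.4938)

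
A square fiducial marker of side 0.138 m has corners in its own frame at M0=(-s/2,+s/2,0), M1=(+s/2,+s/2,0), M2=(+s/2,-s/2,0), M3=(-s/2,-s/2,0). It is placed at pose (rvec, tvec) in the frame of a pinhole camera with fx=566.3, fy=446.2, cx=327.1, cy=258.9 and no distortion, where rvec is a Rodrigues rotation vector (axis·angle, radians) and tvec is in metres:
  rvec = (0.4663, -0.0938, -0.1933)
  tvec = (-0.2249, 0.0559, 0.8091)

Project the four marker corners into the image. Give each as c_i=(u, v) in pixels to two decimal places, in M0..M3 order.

Intrinsics K: fx=566.3, fy=446.2, cx=327.1, cy=258.9
Marker side s = 0.138 m; corners in marker frame (Z=0):
  M0 = (-0.0690, +0.0690, 0)
  M1 = (+0.0690, +0.0690, 0)
  M2 = (+0.0690, -0.0690, 0)
  M3 = (-0.0690, -0.0690, 0)
rvec = (0.4663, -0.0938, -0.1933), |rvec| = θ = 0.51342 rad = 29.417°
Rodrigues: sinθ=0.49116, 1−cosθ=0.12893; R = I + sinθ·[k]× + (1−cosθ)·[k]×²:
    [+0.97742 +0.16353 -0.13382]
    [-0.20631 +0.87537 -0.43721]
    [+0.04565 +0.45495 +0.88935]
t = (-0.2249, 0.0559, 0.8091) m
M0: Pc = R·M0+t = (-0.28106, +0.13054, +0.83734); u = 566.3·(-0.28106)/0.83734 + 327.1 = 137.0181, v = 446.2·(+0.13054)/0.83734 + 258.9 = 328.4598
M1: Pc = R·M1+t = (-0.14617, +0.10207, +0.84364); u = 566.3·(-0.14617)/0.84364 + 327.1 = 228.9792, v = 446.2·(+0.10207)/0.84364 + 258.9 = 312.8821
M2: Pc = R·M2+t = (-0.16874, -0.01874, +0.78086); u = 566.3·(-0.16874)/0.78086 + 327.1 = 204.7242, v = 446.2·(-0.01874)/0.78086 + 258.9 = 248.1936
M3: Pc = R·M3+t = (-0.30363, +0.00973, +0.77456); u = 566.3·(-0.30363)/0.77456 + 327.1 = 105.1117, v = 446.2·(+0.00973)/0.77456 + 258.9 = 264.5079

c0=(137.02, 328.46) c1=(228.98, 312.88) c2=(204.72, 248.19) c3=(105.11, 264.51)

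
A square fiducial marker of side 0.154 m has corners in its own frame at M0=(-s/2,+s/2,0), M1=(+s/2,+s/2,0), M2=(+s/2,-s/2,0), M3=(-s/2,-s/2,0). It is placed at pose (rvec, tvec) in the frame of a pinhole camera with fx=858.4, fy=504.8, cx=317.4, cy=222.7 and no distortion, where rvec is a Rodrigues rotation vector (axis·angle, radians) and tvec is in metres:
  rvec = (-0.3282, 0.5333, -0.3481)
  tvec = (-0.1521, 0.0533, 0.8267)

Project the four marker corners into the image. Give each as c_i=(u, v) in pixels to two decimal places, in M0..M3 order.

Intrinsics K: fx=858.4, fy=504.8, cx=317.4, cy=222.7
Marker side s = 0.154 m; corners in marker frame (Z=0):
  M0 = (-0.0770, +0.0770, 0)
  M1 = (+0.0770, +0.0770, 0)
  M2 = (+0.0770, -0.0770, 0)
  M3 = (-0.0770, -0.0770, 0)
rvec = (-0.3282, 0.5333, -0.3481), |rvec| = θ = 0.71645 rad = 41.049°
Rodrigues: sinθ=0.65671, 1−cosθ=0.24586; R = I + sinθ·[k]× + (1−cosθ)·[k]×²:
    [+0.80574 +0.23524 +0.54355]
    [-0.40291 +0.89037 +0.21192]
    [-0.43411 -0.38975 +0.81218]
t = (-0.1521, 0.0533, 0.8267) m
M0: Pc = R·M0+t = (-0.19603, +0.15288, +0.83012); u = 858.4·(-0.19603)/0.83012 + 317.4 = 114.6926, v = 504.8·(+0.15288)/0.83012 + 222.7 = 315.6690
M1: Pc = R·M1+t = (-0.07194, +0.09083, +0.76326); u = 858.4·(-0.07194)/0.76326 + 317.4 = 236.4876, v = 504.8·(+0.09083)/0.76326 + 222.7 = 282.7752
M2: Pc = R·M2+t = (-0.10817, -0.04628, +0.82328); u = 858.4·(-0.10817)/0.82328 + 317.4 = 204.6143, v = 504.8·(-0.04628)/0.82328 + 222.7 = 194.3218
M3: Pc = R·M3+t = (-0.23226, +0.01577, +0.89014); u = 858.4·(-0.23226)/0.89014 + 317.4 = 93.4258, v = 504.8·(+0.01577)/0.89014 + 222.7 = 231.6408

c0=(114.69, 315.67) c1=(236.49, 282.78) c2=(204.61, 194.32) c3=(93.43, 231.64)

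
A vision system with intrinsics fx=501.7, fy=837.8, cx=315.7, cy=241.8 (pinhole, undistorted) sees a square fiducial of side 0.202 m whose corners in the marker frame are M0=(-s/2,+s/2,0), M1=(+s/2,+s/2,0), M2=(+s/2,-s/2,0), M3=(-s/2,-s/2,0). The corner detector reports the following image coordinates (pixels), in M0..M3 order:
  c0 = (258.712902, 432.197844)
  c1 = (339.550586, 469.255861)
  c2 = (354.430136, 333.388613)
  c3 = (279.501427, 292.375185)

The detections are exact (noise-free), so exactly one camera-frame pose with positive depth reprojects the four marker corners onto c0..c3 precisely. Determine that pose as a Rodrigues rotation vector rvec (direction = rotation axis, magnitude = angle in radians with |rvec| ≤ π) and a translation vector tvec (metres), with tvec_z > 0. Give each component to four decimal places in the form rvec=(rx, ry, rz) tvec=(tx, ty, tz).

Intrinsics K: fx=501.7, fy=837.8, cx=315.7, cy=241.8
Marker side s = 0.202 m; corners in marker frame (Z=0):
  M0 = (-0.1010, +0.1010, 0)
  M1 = (+0.1010, +0.1010, 0)
  M2 = (+0.1010, -0.1010, 0)
  M3 = (-0.1010, -0.1010, 0)
Detected image corners:
  c0 = (258.712902, 432.197844) px
  c1 = (339.550586, 469.255861) px
  c2 = (354.430136, 333.388613) px
  c3 = (279.501427, 292.375185) px
Planar DLT: solve 8×8 A·h = b for H (H[2,2]=1):
  H  [+456.94839 -187.18780 +309.25646]
  H  [+282.63494 +559.16287 +380.02155]
  H  [+0.23329 -0.32217 +1.00000]
B = K⁻¹H; ‖b₁‖=0.843228, ‖b₂‖=0.843228; λ = 2/(‖b₁‖+‖b₂‖) = 1.185918, sign → tz>0 ⇒ λ=+1.185918
r₁ = λ·B[:,0] = (+0.90604,+0.32023,+0.27666); r₂ = λ·B[:,1] = (-0.20205,+0.90177,-0.38207)
r₃ = r₁×r₂ = (-0.37183,+0.29027,+0.88175); SVD([r₁ r₂ r₃]) → R = UVᵀ:
  R  [+0.90604 -0.20205 -0.37183]
  R  [+0.32023 +0.90177 +0.29027]
  R  [+0.27666 -0.38207 +0.88175]
t = (-0.01523, +0.19565, +1.18592) m
tr R = 2.689566; θ = arccos((tr R − 1)/2) = 0.564637 rad = 32.351°
axis k = ((R−Rᵀ)₃₂, (R−Rᵀ)₁₃, (R−Rᵀ)₂₁) / (2 sinθ) = (-0.628232, -0.605946, +0.488011)
rvec = θ·k = (-0.354723, -0.342139, +0.275549)

rvec=(-0.3547, -0.3421, 0.2755) tvec=(-0.0152, 0.1957, 1.1859)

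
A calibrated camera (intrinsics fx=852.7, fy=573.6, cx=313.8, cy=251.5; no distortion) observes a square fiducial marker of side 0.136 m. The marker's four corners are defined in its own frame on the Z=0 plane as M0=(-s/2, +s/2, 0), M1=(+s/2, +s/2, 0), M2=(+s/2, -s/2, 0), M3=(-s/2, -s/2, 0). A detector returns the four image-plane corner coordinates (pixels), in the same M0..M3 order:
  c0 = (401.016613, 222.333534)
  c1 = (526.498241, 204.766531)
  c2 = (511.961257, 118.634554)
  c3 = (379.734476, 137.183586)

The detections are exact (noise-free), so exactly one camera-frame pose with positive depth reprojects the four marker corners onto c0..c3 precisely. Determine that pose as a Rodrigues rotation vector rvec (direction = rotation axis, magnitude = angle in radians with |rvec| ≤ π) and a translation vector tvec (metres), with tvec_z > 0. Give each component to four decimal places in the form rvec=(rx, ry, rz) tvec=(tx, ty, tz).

Intrinsics K: fx=852.7, fy=573.6, cx=313.8, cy=251.5
Marker side s = 0.136 m; corners in marker frame (Z=0):
  M0 = (-0.0680, +0.0680, 0)
  M1 = (+0.0680, +0.0680, 0)
  M2 = (+0.0680, -0.0680, 0)
  M3 = (-0.0680, -0.0680, 0)
Detected image corners:
  c0 = (401.016613, 222.333534) px
  c1 = (526.498241, 204.766531) px
  c2 = (511.961257, 118.634554) px
  c3 = (379.734476, 137.183586) px
Planar DLT: solve 8×8 A·h = b for H (H[2,2]=1):
  H  [+945.41371 +306.94297 +455.02386]
  H  [-133.20820 +695.49971 +171.85344]
  H  [-0.00306 +0.38533 +1.00000]
B = K⁻¹H; ‖b₁‖=1.133624, ‖b₂‖=1.133624; λ = 2/(‖b₁‖+‖b₂‖) = 0.882127, sign → tz>0 ⇒ λ=+0.882127
r₁ = λ·B[:,0] = (+0.97904,-0.20367,-0.00270); r₂ = λ·B[:,1] = (+0.19245,+0.92056,+0.33991)
r₃ = r₁×r₂ = (-0.06674,-0.33331,+0.94045); SVD([r₁ r₂ r₃]) → R = UVᵀ:
  R  [+0.97904 +0.19245 -0.06674]
  R  [-0.20367 +0.92056 -0.33331]
  R  [-0.00270 +0.33991 +0.94045]
t = (+0.14610, -0.12249, +0.88213) m
tr R = 2.840046; θ = arccos((tr R − 1)/2) = 0.402658 rad = 23.071°
axis k = ((R−Rᵀ)₃₂, (R−Rᵀ)₁₃, (R−Rᵀ)₂₁) / (2 sinθ) = (+0.858992, -0.081710, -0.505427)
rvec = θ·k = (+0.345880, -0.032901, -0.203514)

rvec=(0.3459, -0.0329, -0.2035) tvec=(0.1461, -0.1225, 0.8821)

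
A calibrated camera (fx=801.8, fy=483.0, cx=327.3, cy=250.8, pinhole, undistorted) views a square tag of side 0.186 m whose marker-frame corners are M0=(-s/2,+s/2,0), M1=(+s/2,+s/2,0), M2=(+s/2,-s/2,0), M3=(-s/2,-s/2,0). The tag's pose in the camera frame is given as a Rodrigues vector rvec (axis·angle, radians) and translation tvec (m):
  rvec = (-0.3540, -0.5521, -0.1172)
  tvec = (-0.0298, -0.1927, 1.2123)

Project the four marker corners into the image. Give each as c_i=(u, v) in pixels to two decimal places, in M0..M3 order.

Intrinsics K: fx=801.8, fy=483.0, cx=327.3, cy=250.8
Marker side s = 0.186 m; corners in marker frame (Z=0):
  M0 = (-0.0930, +0.0930, 0)
  M1 = (+0.0930, +0.0930, 0)
  M2 = (+0.0930, -0.0930, 0)
  M3 = (-0.0930, -0.0930, 0)
rvec = (-0.3540, -0.5521, -0.1172), |rvec| = θ = 0.66623 rad = 38.172°
Rodrigues: sinθ=0.61803, 1−cosθ=0.21384; R = I + sinθ·[k]× + (1−cosθ)·[k]×²:
    [+0.84653 +0.20288 -0.49217]
    [-0.01456 +0.93301 +0.35956]
    [+0.53214 -0.29721 +0.79277]
t = (-0.0298, -0.1927, 1.2123) m
M0: Pc = R·M0+t = (-0.08966, -0.10458, +1.13517); u = 801.8·(-0.08966)/1.13517 + 327.3 = 263.9712, v = 483.0·(-0.10458)/1.13517 + 250.8 = 206.3042
M1: Pc = R·M1+t = (+0.06780, -0.10728, +1.23415); u = 801.8·(+0.06780)/1.23415 + 327.3 = 371.3451, v = 483.0·(-0.10728)/1.23415 + 250.8 = 208.8129
M2: Pc = R·M2+t = (+0.03006, -0.28082, +1.28943); u = 801.8·(+0.03006)/1.28943 + 327.3 = 345.9917, v = 483.0·(-0.28082)/1.28943 + 250.8 = 145.6079
M3: Pc = R·M3+t = (-0.12740, -0.27812, +1.19045); u = 801.8·(-0.12740)/1.19045 + 327.3 = 241.4961, v = 483.0·(-0.27812)/1.19045 + 250.8 = 137.9606

c0=(263.97, 206.30) c1=(371.35, 208.81) c2=(345.99, 145.61) c3=(241.50, 137.96)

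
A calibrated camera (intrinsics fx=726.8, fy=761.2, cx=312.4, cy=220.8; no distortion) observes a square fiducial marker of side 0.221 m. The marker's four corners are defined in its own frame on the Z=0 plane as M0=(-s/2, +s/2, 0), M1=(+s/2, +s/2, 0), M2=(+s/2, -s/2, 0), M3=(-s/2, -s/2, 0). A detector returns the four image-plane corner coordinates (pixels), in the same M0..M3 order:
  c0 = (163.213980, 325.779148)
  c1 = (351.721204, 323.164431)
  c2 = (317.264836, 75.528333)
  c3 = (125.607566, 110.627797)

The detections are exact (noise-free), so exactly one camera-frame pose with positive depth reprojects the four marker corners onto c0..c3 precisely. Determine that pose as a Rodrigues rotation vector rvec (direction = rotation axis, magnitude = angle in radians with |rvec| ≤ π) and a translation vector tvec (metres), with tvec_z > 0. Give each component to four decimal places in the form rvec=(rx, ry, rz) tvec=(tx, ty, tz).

rvec=(0.1703, 0.4532, -0.1143) tvec=(-0.0780, -0.0084, 0.7171)

Intrinsics K: fx=726.8, fy=761.2, cx=312.4, cy=220.8
Marker side s = 0.221 m; corners in marker frame (Z=0):
  M0 = (-0.1105, +0.1105, 0)
  M1 = (+0.1105, +0.1105, 0)
  M2 = (+0.1105, -0.1105, 0)
  M3 = (-0.1105, -0.1105, 0)
Detected image corners:
  c0 = (163.213980, 325.779148) px
  c1 = (351.721204, 323.164431) px
  c2 = (317.264836, 75.528333) px
  c3 = (125.607566, 110.627797) px
Planar DLT: solve 8×8 A·h = b for H (H[2,2]=1):
  H  [+711.59546 +209.60299 +233.32837]
  H  [-213.11105 +1082.17293 +211.88050]
  H  [-0.61956 +0.19243 +1.00000]
B = K⁻¹H; ‖b₁‖=1.394589, ‖b₂‖=1.394589; λ = 2/(‖b₁‖+‖b₂‖) = 0.717057, sign → tz>0 ⇒ λ=+0.717057
r₁ = λ·B[:,0] = (+0.89301,-0.07189,-0.44426); r₂ = λ·B[:,1] = (+0.14748,+0.97939,+0.13798)
r₃ = r₁×r₂ = (+0.42518,-0.18874,+0.88521); SVD([r₁ r₂ r₃]) → R = UVᵀ:
  R  [+0.89301 +0.14748 +0.42518]
  R  [-0.07189 +0.97939 -0.18874]
  R  [-0.44426 +0.13798 +0.88521]
t = (-0.07801, -0.00840, +0.71706) m
tr R = 2.757614; θ = arccos((tr R − 1)/2) = 0.497441 rad = 28.501°
axis k = ((R−Rᵀ)₃₂, (R−Rᵀ)₁₃, (R−Rᵀ)₂₁) / (2 sinθ) = (+0.342348, +0.911022, -0.229865)
rvec = θ·k = (+0.170298, +0.453179, -0.114344)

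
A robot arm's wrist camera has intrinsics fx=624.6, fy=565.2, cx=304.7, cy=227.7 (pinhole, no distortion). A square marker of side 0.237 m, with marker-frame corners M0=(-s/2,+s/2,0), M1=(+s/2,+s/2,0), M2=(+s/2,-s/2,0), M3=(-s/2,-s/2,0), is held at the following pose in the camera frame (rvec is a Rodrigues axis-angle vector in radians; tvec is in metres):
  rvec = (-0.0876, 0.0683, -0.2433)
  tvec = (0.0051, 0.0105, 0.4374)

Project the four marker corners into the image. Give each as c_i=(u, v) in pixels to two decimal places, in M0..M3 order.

Intrinsics K: fx=624.6, fy=565.2, cx=304.7, cy=227.7
Marker side s = 0.237 m; corners in marker frame (Z=0):
  M0 = (-0.1185, +0.1185, 0)
  M1 = (+0.1185, +0.1185, 0)
  M2 = (+0.1185, -0.1185, 0)
  M3 = (-0.1185, -0.1185, 0)
rvec = (-0.0876, 0.0683, -0.2433), |rvec| = θ = 0.26746 rad = 15.324°
Rodrigues: sinθ=0.26428, 1−cosθ=0.03555; R = I + sinθ·[k]× + (1−cosθ)·[k]×²:
    [+0.96826 +0.23744 +0.07808]
    [-0.24338 +0.96676 +0.07830]
    [-0.05690 -0.09482 +0.99387]
t = (0.0051, 0.0105, 0.4374) m
M0: Pc = R·M0+t = (-0.08150, +0.15390, +0.43291); u = 624.6·(-0.08150)/0.43291 + 304.7 = 187.1074, v = 565.2·(+0.15390)/0.43291 + 227.7 = 428.6344
M1: Pc = R·M1+t = (+0.14797, +0.09622, +0.41942); u = 624.6·(+0.14797)/0.41942 + 304.7 = 525.0632, v = 565.2·(+0.09622)/0.41942 + 227.7 = 357.3640
M2: Pc = R·M2+t = (+0.09170, -0.13290, +0.44189); u = 624.6·(+0.09170)/0.44189 + 304.7 = 434.3182, v = 565.2·(-0.13290)/0.44189 + 227.7 = 57.7123
M3: Pc = R·M3+t = (-0.13777, -0.07522, +0.45538); u = 624.6·(-0.13777)/0.45538 + 304.7 = 115.7268, v = 565.2·(-0.07522)/0.45538 + 227.7 = 134.3386

c0=(187.11, 428.63) c1=(525.06, 357.36) c2=(434.32, 57.71) c3=(115.73, 134.34)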